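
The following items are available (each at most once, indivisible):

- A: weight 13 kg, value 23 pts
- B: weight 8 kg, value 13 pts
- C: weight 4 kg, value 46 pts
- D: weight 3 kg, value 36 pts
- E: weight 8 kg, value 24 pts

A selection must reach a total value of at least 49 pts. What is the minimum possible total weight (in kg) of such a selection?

7

Subsets with value ≥ 49, sorted by total weight:
- C+D: weight 7, value 82
- D+E: weight 11, value 60
- B+D: weight 11, value 49
- C+E: weight 12, value 70
Minimum weight: 7 kg.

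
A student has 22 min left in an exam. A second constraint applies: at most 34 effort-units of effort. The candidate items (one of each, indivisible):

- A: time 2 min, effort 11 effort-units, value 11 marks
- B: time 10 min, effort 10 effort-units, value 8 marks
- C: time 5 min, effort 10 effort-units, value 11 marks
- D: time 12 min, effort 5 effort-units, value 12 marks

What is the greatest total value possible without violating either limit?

34 marks

Feasible sets respecting both limits:
- A+C+D: time 19, effort 26, value 34
- A+B+C: time 17, effort 31, value 30
- A+D: time 14, effort 16, value 23
Best: 34 marks.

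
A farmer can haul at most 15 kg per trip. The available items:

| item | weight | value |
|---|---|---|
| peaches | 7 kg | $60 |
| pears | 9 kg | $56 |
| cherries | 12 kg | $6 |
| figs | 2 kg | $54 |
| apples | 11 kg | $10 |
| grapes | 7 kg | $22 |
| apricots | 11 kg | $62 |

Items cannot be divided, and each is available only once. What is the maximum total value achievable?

This is a 0/1 knapsack; check combinations near the capacity.
- figs+apricots: weight 2+11=13, value 54+62=116
- peaches+figs: weight 7+2=9, value 60+54=114
- pears+figs: weight 9+2=11, value 56+54=110
- peaches+grapes: weight 7+7=14, value 60+22=82
Best: $116.

$116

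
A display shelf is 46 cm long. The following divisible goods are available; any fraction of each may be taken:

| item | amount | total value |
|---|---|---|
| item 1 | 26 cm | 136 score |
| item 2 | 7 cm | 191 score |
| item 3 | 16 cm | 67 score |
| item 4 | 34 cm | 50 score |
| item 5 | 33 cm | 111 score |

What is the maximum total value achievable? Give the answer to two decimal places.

381.44

Take in order of value per unit:
- item 2 (191/7 per unit): all 7 → value 191, running total 191.00
- item 1 (136/26 per unit): all 26 → value 136, running total 327.00
- item 3 (67/16 per unit): 13 of 16 → value 13×67/16 = 54.4375, running total 381.44
Total 381.44.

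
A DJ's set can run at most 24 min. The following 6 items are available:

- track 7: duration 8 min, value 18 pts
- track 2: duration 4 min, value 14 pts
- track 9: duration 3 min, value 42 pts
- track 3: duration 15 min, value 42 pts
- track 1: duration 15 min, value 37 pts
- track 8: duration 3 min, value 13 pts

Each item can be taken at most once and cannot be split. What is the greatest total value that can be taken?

Check high-value combinations within 24 min:
- track 2+track 9+track 3: duration 4+3+15=22, value 14+42+42=98
- track 9+track 3+track 8: duration 3+15+3=21, value 42+42+13=97
- track 2+track 9+track 1: duration 4+3+15=22, value 14+42+37=93
Best: 98 pts.

98 pts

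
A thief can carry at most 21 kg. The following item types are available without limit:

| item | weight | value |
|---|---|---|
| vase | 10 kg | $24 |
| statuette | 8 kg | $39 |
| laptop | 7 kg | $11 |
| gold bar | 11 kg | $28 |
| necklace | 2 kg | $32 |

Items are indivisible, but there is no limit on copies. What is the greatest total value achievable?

Best value-per-unit is necklace at 32/2, and filling with it alone uses weight 10×2=20. No mix of the others beats 10×32 = 320.

$320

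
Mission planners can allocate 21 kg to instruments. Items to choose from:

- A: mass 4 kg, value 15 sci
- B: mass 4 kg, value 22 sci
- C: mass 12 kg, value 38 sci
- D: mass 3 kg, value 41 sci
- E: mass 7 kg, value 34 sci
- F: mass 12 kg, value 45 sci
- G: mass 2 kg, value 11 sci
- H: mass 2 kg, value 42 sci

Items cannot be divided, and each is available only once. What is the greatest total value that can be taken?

154 sci

Check high-value combinations within 21 kg:
- A+B+D+E+H: mass 4+4+3+7+2=20, value 15+22+41+34+42=154
- B+D+E+G+H: mass 4+3+7+2+2=18, value 22+41+34+11+42=150
- B+D+F+H: mass 4+3+12+2=21, value 22+41+45+42=150
- A+D+E+G+H: mass 4+3+7+2+2=18, value 15+41+34+11+42=143
- B+C+D+H: mass 4+12+3+2=21, value 22+38+41+42=143
Best: 154 sci.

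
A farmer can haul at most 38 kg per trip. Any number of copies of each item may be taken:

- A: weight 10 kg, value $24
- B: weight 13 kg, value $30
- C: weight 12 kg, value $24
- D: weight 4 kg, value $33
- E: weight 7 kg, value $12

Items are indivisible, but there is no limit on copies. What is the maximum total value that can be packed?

Best value-per-unit is D at 33/4, and filling with it alone uses weight 9×4=36. No mix of the others beats 9×33 = 297.

$297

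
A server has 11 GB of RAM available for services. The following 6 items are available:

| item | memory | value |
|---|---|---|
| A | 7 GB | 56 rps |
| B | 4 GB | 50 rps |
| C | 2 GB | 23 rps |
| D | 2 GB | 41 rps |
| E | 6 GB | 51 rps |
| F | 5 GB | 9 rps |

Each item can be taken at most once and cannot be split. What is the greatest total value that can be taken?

Check high-value combinations within 11 GB:
- A+C+D: memory 7+2+2=11, value 56+23+41=120
- C+D+E: memory 2+2+6=10, value 23+41+51=115
- B+C+D: memory 4+2+2=8, value 50+23+41=114
Best: 120 rps.

120 rps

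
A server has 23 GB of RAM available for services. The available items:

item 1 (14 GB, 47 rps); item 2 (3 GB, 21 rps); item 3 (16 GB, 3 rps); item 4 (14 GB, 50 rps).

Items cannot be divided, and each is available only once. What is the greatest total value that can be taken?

Check high-value combinations within 23 GB:
- item 2+item 4: memory 3+14=17, value 21+50=71
- item 1+item 2: memory 14+3=17, value 47+21=68
- item 4: memory 14, value 50
Best: 71 rps.

71 rps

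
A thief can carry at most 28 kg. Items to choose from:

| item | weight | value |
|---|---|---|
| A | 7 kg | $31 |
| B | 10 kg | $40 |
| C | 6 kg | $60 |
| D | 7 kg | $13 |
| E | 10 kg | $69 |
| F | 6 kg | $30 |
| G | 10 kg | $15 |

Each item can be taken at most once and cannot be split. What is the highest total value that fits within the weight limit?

$169

This is a 0/1 knapsack; check combinations near the capacity.
- B+C+E: weight 10+6+10=26, value 40+60+69=169
- A+C+E: weight 7+6+10=23, value 31+60+69=160
- C+E+F: weight 6+10+6=22, value 60+69+30=159
Best: $169.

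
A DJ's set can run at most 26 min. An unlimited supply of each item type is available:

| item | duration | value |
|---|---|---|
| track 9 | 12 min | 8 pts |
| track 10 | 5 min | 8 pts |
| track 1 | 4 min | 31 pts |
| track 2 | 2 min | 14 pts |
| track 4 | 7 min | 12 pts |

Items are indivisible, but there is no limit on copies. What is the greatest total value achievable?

Best value-per-unit is track 1 at 31/4; filling with it alone gives 6×31 = 186.
Optimal mix: 6×track 1 + 1×track 2 → duration 26, value 200.

200 pts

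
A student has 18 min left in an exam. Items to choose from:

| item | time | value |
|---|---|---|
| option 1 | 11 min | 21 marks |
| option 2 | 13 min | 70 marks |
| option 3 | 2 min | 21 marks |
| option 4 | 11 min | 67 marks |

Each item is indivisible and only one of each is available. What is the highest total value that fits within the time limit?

Check high-value combinations within 18 min:
- option 2+option 3: time 13+2=15, value 70+21=91
- option 3+option 4: time 2+11=13, value 21+67=88
- option 2: time 13, value 70
- option 4: time 11, value 67
- option 1+option 3: time 11+2=13, value 21+21=42
Best: 91 marks.

91 marks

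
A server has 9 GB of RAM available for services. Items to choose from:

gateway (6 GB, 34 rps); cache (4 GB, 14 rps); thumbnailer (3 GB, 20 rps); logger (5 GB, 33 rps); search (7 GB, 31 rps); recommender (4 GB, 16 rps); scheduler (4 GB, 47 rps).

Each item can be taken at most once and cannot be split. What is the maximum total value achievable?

80 rps

Check high-value combinations within 9 GB:
- logger+scheduler: memory 5+4=9, value 33+47=80
- thumbnailer+scheduler: memory 3+4=7, value 20+47=67
- recommender+scheduler: memory 4+4=8, value 16+47=63
Best: 80 rps.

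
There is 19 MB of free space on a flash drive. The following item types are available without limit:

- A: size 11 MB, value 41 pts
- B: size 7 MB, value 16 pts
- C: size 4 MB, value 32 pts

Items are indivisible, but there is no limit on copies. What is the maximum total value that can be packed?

Best value-per-unit is C at 32/4, and filling with it alone uses size 4×4=16. No mix of the others beats 4×32 = 128.

128 pts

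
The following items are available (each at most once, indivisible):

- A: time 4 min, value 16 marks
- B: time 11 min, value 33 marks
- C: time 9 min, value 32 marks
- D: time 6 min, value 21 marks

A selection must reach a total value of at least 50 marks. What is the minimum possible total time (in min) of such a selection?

Subsets with value ≥ 50, sorted by total time:
- C+D: time 15, value 53
- B+D: time 17, value 54
- A+C+D: time 19, value 69
Minimum time: 15 min.

15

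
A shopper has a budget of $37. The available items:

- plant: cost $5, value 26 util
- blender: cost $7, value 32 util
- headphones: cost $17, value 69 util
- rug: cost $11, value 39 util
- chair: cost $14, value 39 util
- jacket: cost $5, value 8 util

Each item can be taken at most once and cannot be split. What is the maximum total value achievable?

140 util

Check high-value combinations within $37:
- blender+headphones+rug: cost 7+17+11=35, value 32+69+39=140
- plant+blender+rug+chair: cost 5+7+11+14=37, value 26+32+39+39=136
- plant+blender+headphones+jacket: cost 5+7+17+5=34, value 26+32+69+8=135
- plant+headphones+rug: cost 5+17+11=33, value 26+69+39=134
Best: 140 util.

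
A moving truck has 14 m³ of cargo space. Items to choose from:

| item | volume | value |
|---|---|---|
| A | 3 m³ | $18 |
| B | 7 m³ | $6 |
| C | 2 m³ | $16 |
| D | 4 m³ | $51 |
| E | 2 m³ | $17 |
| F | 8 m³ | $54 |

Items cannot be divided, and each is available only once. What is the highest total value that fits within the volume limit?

$122

This is a 0/1 knapsack; check combinations near the capacity.
- D+E+F: volume 4+2+8=14, value 51+17+54=122
- C+D+F: volume 2+4+8=14, value 16+51+54=121
- D+F: volume 4+8=12, value 51+54=105
- A+C+D+E: volume 3+2+4+2=11, value 18+16+51+17=102
- A+E+F: volume 3+2+8=13, value 18+17+54=89
Best: $122.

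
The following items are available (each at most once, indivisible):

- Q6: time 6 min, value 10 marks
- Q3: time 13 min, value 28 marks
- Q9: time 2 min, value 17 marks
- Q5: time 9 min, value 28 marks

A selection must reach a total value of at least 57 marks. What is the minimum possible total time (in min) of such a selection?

Subsets with value ≥ 57, sorted by total time:
- Q3+Q9+Q5: time 24, value 73
- Q6+Q3+Q5: time 28, value 66
Minimum time: 24 min.

24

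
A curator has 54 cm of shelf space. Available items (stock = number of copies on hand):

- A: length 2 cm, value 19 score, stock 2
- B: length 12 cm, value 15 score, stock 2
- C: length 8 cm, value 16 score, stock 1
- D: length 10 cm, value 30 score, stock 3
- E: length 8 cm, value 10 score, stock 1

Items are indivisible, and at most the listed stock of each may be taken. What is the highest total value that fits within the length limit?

Top feasible selections:
- 2×A + 1×B + 1×C + 3×D: length 54, value 159
- 2×A + 1×C + 3×D + 1×E: length 50, value 154
Best: 159 score.

159 score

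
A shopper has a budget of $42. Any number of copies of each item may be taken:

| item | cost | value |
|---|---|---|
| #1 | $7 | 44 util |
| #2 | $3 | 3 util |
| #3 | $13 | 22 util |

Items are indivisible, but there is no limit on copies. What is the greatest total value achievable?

264 util

Best value-per-unit is #1 at 44/7, and filling with it alone uses cost 6×7=42. No mix of the others beats 6×44 = 264.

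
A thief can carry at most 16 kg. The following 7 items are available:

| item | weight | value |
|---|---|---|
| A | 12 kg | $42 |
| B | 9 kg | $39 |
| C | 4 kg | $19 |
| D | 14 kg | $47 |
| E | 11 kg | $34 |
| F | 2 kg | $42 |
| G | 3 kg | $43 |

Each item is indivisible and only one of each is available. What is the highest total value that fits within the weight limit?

$124

Check high-value combinations within 16 kg:
- B+F+G: weight 9+2+3=14, value 39+42+43=124
- E+F+G: weight 11+2+3=16, value 34+42+43=119
- C+F+G: weight 4+2+3=9, value 19+42+43=104
- B+C+G: weight 9+4+3=16, value 39+19+43=101
- B+C+F: weight 9+4+2=15, value 39+19+42=100
Best: $124.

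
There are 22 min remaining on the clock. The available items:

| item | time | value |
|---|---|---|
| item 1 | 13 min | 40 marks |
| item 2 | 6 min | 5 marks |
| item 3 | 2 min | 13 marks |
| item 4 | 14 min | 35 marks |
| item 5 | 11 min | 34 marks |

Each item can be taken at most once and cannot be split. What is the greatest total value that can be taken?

Check high-value combinations within 22 min:
- item 1+item 2+item 3: time 13+6+2=21, value 40+5+13=58
- item 1+item 3: time 13+2=15, value 40+13=53
- item 2+item 3+item 4: time 6+2+14=22, value 5+13+35=53
- item 2+item 3+item 5: time 6+2+11=19, value 5+13+34=52
- item 3+item 4: time 2+14=16, value 13+35=48
Best: 58 marks.

58 marks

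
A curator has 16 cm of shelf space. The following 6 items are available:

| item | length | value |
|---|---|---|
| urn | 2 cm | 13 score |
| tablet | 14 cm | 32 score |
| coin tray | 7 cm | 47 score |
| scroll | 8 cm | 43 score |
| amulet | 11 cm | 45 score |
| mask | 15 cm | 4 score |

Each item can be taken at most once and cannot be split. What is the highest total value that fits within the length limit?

90 score

Check high-value combinations within 16 cm:
- coin tray+scroll: length 7+8=15, value 47+43=90
- urn+coin tray: length 2+7=9, value 13+47=60
- urn+amulet: length 2+11=13, value 13+45=58
Best: 90 score.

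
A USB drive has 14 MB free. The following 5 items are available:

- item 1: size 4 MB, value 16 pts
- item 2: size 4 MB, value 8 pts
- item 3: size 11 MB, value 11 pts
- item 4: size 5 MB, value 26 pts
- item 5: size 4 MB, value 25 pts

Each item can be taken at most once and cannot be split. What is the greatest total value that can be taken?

67 pts

Check high-value combinations within 14 MB:
- item 1+item 4+item 5: size 4+5+4=13, value 16+26+25=67
- item 2+item 4+item 5: size 4+5+4=13, value 8+26+25=59
- item 4+item 5: size 5+4=9, value 26+25=51
- item 1+item 2+item 4: size 4+4+5=13, value 16+8+26=50
Best: 67 pts.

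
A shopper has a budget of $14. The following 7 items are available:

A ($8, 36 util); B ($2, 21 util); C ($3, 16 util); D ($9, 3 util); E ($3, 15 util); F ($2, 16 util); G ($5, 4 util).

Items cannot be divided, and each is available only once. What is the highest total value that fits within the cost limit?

Check high-value combinations within $14:
- A+B+F: cost 8+2+2=12, value 36+21+16=73
- A+B+C: cost 8+2+3=13, value 36+21+16=73
- A+B+E: cost 8+2+3=13, value 36+21+15=72
- B+C+E+F: cost 2+3+3+2=10, value 21+16+15+16=68
Best: 73 util.

73 util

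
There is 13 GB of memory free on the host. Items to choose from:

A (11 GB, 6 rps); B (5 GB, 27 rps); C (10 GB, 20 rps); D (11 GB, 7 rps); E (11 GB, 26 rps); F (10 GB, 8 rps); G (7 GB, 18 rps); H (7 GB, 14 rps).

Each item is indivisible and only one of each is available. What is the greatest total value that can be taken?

45 rps

Check high-value combinations within 13 GB:
- B+G: memory 5+7=12, value 27+18=45
- B+H: memory 5+7=12, value 27+14=41
- B: memory 5, value 27
- E: memory 11, value 26
Best: 45 rps.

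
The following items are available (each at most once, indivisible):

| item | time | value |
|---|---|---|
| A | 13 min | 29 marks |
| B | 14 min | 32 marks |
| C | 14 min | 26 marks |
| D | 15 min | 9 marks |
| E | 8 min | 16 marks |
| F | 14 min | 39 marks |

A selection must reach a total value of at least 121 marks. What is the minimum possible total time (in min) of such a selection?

55

Subsets with value ≥ 121, sorted by total time:
- A+B+C+F: time 55, value 126
- A+B+C+E+F: time 63, value 142
Minimum time: 55 min.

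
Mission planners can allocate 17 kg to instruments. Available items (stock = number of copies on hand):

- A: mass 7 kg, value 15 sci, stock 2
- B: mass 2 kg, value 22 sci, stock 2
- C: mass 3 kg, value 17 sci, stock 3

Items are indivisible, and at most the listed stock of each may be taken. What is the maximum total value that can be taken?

Best selections within mass 17 and stock limits:
- 2×B + 3×C: mass 13, value 95
- 1×A + 2×B + 2×C: mass 17, value 93
- 2×B + 2×C: mass 10, value 78
Best: 95 sci.

95 sci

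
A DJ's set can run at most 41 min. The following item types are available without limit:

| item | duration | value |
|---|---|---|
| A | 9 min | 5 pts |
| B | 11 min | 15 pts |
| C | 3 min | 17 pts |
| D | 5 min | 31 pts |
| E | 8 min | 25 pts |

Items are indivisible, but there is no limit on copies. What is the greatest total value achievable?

251 pts

Best value-per-unit is D at 31/5; filling with it alone gives 8×31 = 248.
Optimal mix: 2×C + 7×D → duration 41, value 251.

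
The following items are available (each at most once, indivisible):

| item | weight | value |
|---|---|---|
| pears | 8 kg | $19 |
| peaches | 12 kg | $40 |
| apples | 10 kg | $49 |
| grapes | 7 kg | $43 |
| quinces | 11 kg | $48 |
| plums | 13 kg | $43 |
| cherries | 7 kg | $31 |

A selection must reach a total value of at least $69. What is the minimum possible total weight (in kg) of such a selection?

14

Subsets with value ≥ 69, sorted by total weight:
- grapes+cherries: weight 14, value 74
- apples+grapes: weight 17, value 92
Minimum weight: 14 kg.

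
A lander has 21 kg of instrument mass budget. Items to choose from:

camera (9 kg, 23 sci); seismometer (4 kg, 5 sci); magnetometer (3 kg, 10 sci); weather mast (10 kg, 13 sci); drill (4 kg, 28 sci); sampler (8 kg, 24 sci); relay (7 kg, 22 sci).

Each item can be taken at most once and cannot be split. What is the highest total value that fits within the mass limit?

75 sci

Check high-value combinations within 21 kg:
- camera+drill+sampler: mass 9+4+8=21, value 23+28+24=75
- drill+sampler+relay: mass 4+8+7=19, value 28+24+22=74
- camera+drill+relay: mass 9+4+7=20, value 23+28+22=73
Best: 75 sci.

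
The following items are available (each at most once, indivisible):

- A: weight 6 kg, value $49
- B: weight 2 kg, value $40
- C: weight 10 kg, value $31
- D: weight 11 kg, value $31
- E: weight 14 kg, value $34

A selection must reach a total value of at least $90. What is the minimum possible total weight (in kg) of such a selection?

Subsets with value ≥ 90, sorted by total weight:
- A+B+C: weight 18, value 120
- A+B+D: weight 19, value 120
- A+B+E: weight 22, value 123
- B+C+D: weight 23, value 102
Minimum weight: 18 kg.

18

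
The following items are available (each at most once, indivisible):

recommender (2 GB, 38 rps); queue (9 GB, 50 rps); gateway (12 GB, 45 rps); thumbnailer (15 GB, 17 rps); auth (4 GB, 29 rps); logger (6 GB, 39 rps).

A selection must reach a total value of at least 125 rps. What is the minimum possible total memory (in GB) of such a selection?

Subsets with value ≥ 125, sorted by total memory:
- recommender+queue+logger: memory 17, value 127
- recommender+queue+auth+logger: memory 21, value 156
Minimum memory: 17 GB.

17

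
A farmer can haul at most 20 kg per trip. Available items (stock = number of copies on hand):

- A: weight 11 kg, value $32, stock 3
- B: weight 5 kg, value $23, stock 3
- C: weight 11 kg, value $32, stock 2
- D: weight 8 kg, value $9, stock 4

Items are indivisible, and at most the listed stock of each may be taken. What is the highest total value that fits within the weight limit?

Top feasible selections:
- 3×B: weight 15, value 69
- 1×B + 1×C: weight 16, value 55
- 1×A + 1×B: weight 16, value 55
Best: $69.

$69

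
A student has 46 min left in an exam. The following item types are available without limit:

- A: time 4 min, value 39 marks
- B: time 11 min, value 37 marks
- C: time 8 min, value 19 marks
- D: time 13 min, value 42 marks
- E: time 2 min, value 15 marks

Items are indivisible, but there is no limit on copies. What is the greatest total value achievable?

Best value-per-unit is A at 39/4; filling with it alone gives 11×39 = 429.
Optimal mix: 11×A + 1×E → time 46, value 444.

444 marks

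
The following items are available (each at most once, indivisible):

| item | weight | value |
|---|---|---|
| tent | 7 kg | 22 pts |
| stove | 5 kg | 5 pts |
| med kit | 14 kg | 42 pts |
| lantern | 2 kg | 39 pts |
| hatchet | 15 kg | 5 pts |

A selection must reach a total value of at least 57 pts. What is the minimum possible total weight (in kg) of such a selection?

Subsets with value ≥ 57, sorted by total weight:
- tent+lantern: weight 9, value 61
- tent+stove+lantern: weight 14, value 66
- med kit+lantern: weight 16, value 81
- stove+med kit+lantern: weight 21, value 86
Minimum weight: 9 kg.

9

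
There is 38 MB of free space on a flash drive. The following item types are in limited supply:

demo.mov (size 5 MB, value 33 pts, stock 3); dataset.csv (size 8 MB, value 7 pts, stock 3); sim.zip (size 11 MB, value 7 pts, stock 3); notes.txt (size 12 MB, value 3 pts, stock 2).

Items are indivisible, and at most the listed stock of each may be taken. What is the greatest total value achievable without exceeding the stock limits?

113 pts

Top feasible selections:
- 3×demo.mov + 2×dataset.csv: size 31, value 113
- 3×demo.mov + 1×dataset.csv + 1×sim.zip: size 34, value 113
- 3×demo.mov + 2×sim.zip: size 37, value 113
- 3×demo.mov + 1×dataset.csv + 1×notes.txt: size 35, value 109
Best: 113 pts.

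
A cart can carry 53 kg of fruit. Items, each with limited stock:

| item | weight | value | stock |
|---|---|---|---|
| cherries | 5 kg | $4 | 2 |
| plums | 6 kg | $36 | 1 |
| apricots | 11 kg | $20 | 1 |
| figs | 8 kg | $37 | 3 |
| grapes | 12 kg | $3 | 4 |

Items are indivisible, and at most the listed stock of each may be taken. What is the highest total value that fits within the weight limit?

$175

Top feasible selections:
- 2×cherries + 1×plums + 1×apricots + 3×figs: weight 51, value 175
- 1×cherries + 1×plums + 1×apricots + 3×figs: weight 46, value 171
- 1×plums + 1×apricots + 3×figs + 1×grapes: weight 53, value 170
Best: $175.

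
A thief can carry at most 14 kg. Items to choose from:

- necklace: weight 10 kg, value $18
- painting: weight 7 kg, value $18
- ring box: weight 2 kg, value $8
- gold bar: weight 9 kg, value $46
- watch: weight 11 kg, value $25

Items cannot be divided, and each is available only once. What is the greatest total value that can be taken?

$54

Check high-value combinations within 14 kg:
- ring box+gold bar: weight 2+9=11, value 8+46=54
- gold bar: weight 9, value 46
- ring box+watch: weight 2+11=13, value 8+25=33
Best: $54.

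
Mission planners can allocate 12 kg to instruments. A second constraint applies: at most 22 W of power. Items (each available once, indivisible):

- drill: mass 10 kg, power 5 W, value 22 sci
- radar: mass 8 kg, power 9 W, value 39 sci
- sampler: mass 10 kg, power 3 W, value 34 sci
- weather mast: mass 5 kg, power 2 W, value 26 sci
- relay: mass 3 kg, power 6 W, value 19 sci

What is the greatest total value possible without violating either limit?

Feasible sets respecting both limits:
- radar+relay: mass 11, power 15, value 58
- weather mast+relay: mass 8, power 8, value 45
- radar: mass 8, power 9, value 39
- sampler: mass 10, power 3, value 34
Best: 58 sci.

58 sci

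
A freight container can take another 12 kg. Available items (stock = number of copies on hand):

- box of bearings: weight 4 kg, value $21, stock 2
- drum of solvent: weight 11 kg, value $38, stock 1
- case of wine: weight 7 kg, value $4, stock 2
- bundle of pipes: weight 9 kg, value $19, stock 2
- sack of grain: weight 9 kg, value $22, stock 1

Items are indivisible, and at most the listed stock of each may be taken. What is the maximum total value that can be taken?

$42

Top feasible selections:
- 2×box of bearings: weight 8, value 42
- 1×drum of solvent: weight 11, value 38
- 1×box of bearings + 1×case of wine: weight 11, value 25
Best: $42.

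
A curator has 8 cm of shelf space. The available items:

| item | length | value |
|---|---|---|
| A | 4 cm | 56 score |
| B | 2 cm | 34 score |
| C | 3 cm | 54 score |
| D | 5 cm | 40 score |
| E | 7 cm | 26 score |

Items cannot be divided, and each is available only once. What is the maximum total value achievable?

110 score

Check high-value combinations within 8 cm:
- A+C: length 4+3=7, value 56+54=110
- C+D: length 3+5=8, value 54+40=94
- A+B: length 4+2=6, value 56+34=90
- B+C: length 2+3=5, value 34+54=88
- B+D: length 2+5=7, value 34+40=74
Best: 110 score.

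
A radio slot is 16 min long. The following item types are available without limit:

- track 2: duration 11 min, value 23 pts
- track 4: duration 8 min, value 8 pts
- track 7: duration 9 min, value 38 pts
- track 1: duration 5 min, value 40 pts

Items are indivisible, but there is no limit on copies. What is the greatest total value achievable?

120 pts

Best value-per-unit is track 1 at 40/5, and filling with it alone uses duration 3×5=15. No mix of the others beats 3×40 = 120.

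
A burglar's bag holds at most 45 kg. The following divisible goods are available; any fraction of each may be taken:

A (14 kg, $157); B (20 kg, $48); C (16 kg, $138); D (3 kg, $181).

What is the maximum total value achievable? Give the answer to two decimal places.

Take in order of value per unit:
- D (181/3 per unit): all 3 → value 181, running total 181.00
- A (157/14 per unit): all 14 → value 157, running total 338.00
- C (138/16 per unit): all 16 → value 138, running total 476.00
- B (48/20 per unit): 12 of 20 → value 12×48/20 = 28.8000, running total 504.80
Total 504.80.

504.80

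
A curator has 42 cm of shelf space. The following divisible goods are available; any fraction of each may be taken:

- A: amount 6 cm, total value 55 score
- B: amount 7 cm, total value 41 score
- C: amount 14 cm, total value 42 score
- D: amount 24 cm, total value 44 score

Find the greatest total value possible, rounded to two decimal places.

165.50

Take in order of value per unit:
- A (55/6 per unit): all 6 → value 55, running total 55.00
- B (41/7 per unit): all 7 → value 41, running total 96.00
- C (42/14 per unit): all 14 → value 42, running total 138.00
- D (44/24 per unit): 15 of 24 → value 15×44/24 = 27.5000, running total 165.50
Total 165.50.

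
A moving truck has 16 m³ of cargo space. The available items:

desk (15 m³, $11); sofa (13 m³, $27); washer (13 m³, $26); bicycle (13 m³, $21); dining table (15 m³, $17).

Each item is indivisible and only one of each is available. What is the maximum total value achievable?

$27

Check high-value combinations within 16 m³:
- sofa: volume 13, value 27
- washer: volume 13, value 26
- bicycle: volume 13, value 21
- dining table: volume 15, value 17
Best: $27.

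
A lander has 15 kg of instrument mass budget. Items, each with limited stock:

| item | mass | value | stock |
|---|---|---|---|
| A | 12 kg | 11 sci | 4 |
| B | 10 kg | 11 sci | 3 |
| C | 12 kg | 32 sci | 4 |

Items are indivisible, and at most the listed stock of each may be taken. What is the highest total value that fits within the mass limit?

32 sci

Best selections within mass 15 and stock limits:
- 1×C: mass 12, value 32
- 1×B: mass 10, value 11
- 1×A: mass 12, value 11
Best: 32 sci.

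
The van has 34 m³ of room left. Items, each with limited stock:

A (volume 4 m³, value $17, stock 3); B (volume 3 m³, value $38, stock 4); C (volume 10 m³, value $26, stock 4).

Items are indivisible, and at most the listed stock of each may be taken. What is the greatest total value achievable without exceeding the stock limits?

$229

Best selections within volume 34 and stock limits:
- 3×A + 4×B + 1×C: volume 34, value 229
- 2×A + 4×B + 1×C: volume 30, value 212
Best: $229.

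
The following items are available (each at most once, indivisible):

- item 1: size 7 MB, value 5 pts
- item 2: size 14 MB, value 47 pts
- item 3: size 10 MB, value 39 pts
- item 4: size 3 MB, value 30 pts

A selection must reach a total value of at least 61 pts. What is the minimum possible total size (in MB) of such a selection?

13

Subsets with value ≥ 61, sorted by total size:
- item 3+item 4: size 13, value 69
- item 2+item 4: size 17, value 77
Minimum size: 13 MB.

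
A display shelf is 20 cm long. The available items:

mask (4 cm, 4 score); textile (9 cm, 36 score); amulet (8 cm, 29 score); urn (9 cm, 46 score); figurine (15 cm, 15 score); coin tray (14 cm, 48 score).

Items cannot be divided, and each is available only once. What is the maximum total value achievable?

Check high-value combinations within 20 cm:
- textile+urn: length 9+9=18, value 36+46=82
- amulet+urn: length 8+9=17, value 29+46=75
- textile+amulet: length 9+8=17, value 36+29=65
Best: 82 score.

82 score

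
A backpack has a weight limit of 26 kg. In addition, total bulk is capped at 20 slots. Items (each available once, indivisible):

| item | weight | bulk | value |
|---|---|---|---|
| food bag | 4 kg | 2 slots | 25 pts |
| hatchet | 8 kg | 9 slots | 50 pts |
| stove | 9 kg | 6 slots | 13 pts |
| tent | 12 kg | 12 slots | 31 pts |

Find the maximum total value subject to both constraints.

Feasible sets respecting both limits:
- food bag+hatchet+stove: weight 21, bulk 17, value 88
- food bag+hatchet: weight 12, bulk 11, value 75
- food bag+stove+tent: weight 25, bulk 20, value 69
- hatchet+stove: weight 17, bulk 15, value 63
Best: 88 pts.

88 pts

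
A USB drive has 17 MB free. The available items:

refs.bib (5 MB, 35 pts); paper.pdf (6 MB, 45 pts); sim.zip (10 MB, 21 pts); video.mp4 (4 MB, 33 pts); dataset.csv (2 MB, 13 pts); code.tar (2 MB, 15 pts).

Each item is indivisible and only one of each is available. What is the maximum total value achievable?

Check high-value combinations within 17 MB:
- refs.bib+paper.pdf+video.mp4+code.tar: size 5+6+4+2=17, value 35+45+33+15=128
- refs.bib+paper.pdf+video.mp4+dataset.csv: size 5+6+4+2=17, value 35+45+33+13=126
- refs.bib+paper.pdf+video.mp4: size 5+6+4=15, value 35+45+33=113
- refs.bib+paper.pdf+dataset.csv+code.tar: size 5+6+2+2=15, value 35+45+13+15=108
- paper.pdf+video.mp4+dataset.csv+code.tar: size 6+4+2+2=14, value 45+33+13+15=106
Best: 128 pts.

128 pts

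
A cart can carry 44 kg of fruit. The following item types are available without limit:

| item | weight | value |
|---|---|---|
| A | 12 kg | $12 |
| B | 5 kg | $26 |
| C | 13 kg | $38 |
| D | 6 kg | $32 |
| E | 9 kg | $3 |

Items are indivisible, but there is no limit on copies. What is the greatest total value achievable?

Best value-per-unit is D at 32/6; filling with it alone gives 7×32 = 224.
Optimal mix: 4×B + 4×D → weight 44, value 232.

$232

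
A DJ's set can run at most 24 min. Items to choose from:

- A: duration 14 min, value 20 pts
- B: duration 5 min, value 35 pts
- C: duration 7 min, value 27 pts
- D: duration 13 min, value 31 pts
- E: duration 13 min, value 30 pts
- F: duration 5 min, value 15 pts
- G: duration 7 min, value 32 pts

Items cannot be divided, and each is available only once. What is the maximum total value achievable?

109 pts

Check high-value combinations within 24 min:
- B+C+F+G: duration 5+7+5+7=24, value 35+27+15+32=109
- B+C+G: duration 5+7+7=19, value 35+27+32=94
- B+F+G: duration 5+5+7=17, value 35+15+32=82
Best: 109 pts.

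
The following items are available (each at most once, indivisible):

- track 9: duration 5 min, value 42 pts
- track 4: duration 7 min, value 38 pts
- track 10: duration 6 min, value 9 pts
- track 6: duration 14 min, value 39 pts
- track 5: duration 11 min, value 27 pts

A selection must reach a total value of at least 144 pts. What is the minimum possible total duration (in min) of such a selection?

37

Subsets with value ≥ 144, sorted by total duration:
- track 9+track 4+track 6+track 5: duration 37, value 146
- track 9+track 4+track 10+track 6+track 5: duration 43, value 155
Minimum duration: 37 min.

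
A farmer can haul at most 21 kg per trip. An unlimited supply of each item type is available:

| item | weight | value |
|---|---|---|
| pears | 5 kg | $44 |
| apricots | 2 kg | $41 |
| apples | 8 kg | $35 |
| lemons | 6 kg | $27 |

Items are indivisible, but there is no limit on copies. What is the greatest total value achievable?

$410

Best value-per-unit is apricots at 41/2, and filling with it alone uses weight 10×2=20. No mix of the others beats 10×41 = 410.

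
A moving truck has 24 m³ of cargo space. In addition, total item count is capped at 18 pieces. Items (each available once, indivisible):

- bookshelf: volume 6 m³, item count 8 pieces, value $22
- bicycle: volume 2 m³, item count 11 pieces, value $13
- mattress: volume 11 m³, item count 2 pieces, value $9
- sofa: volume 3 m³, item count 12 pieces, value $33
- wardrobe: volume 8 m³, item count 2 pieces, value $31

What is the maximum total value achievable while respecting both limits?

$73

Feasible sets respecting both limits:
- mattress+sofa+wardrobe: volume 22, item count 16, value 73
- sofa+wardrobe: volume 11, item count 14, value 64
- bookshelf+wardrobe: volume 14, item count 10, value 53
Best: $73.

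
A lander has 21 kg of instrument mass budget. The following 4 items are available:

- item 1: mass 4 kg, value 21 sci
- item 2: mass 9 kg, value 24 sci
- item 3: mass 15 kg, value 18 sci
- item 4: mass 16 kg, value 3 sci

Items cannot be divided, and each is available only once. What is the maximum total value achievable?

Check high-value combinations within 21 kg:
- item 1+item 2: mass 4+9=13, value 21+24=45
- item 1+item 3: mass 4+15=19, value 21+18=39
- item 2: mass 9, value 24
- item 1+item 4: mass 4+16=20, value 21+3=24
- item 1: mass 4, value 21
Best: 45 sci.

45 sci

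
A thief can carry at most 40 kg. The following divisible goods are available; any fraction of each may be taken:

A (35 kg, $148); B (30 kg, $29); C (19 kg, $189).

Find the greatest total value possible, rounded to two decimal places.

Take in order of value per unit:
- C (189/19 per unit): all 19 → value 189, running total 189.00
- A (148/35 per unit): 21 of 35 → value 21×148/35 = 88.8000, running total 277.80
Total 277.80.

277.80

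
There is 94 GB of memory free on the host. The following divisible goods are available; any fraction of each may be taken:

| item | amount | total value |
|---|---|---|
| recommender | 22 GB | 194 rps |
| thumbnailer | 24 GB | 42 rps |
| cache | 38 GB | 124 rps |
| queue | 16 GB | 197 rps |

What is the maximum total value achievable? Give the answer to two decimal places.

Take in order of value per unit:
- queue (197/16 per unit): all 16 → value 197, running total 197.00
- recommender (194/22 per unit): all 22 → value 194, running total 391.00
- cache (124/38 per unit): all 38 → value 124, running total 515.00
- thumbnailer (42/24 per unit): 18 of 24 → value 18×42/24 = 31.5000, running total 546.50
Total 546.50.

546.50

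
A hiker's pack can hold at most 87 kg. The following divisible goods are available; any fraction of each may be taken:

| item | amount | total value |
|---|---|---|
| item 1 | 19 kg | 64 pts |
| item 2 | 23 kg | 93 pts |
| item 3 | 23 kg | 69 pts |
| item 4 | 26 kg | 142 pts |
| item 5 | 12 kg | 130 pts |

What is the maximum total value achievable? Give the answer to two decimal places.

450.00

Take in order of value per unit:
- item 5 (130/12 per unit): all 12 → value 130, running total 130.00
- item 4 (142/26 per unit): all 26 → value 142, running total 272.00
- item 2 (93/23 per unit): all 23 → value 93, running total 365.00
- item 1 (64/19 per unit): all 19 → value 64, running total 429.00
- item 3 (69/23 per unit): 7 of 23 → value 7×69/23 = 21.0000, running total 450.00
Total 450.00.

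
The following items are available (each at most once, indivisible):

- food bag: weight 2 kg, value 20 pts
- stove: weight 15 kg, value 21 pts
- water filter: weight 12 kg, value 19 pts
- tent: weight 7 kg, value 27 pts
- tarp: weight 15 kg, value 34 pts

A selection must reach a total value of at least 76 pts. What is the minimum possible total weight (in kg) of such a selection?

Subsets with value ≥ 76, sorted by total weight:
- food bag+tent+tarp: weight 24, value 81
- water filter+tent+tarp: weight 34, value 80
Minimum weight: 24 kg.

24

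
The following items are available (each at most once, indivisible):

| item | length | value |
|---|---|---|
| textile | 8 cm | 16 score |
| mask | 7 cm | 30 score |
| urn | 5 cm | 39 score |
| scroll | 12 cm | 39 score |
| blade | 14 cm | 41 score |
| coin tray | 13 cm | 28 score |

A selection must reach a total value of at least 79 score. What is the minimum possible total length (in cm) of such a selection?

Subsets with value ≥ 79, sorted by total length:
- urn+blade: length 19, value 80
- textile+mask+urn: length 20, value 85
- mask+urn+scroll: length 24, value 108
- mask+urn+coin tray: length 25, value 97
Minimum length: 19 cm.

19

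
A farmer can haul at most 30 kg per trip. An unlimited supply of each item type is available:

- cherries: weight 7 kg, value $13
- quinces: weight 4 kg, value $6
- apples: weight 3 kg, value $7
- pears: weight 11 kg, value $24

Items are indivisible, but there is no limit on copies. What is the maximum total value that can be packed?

Best value-per-unit is apples at 7/3, and filling with it alone uses weight 10×3=30. No mix of the others beats 10×7 = 70.

$70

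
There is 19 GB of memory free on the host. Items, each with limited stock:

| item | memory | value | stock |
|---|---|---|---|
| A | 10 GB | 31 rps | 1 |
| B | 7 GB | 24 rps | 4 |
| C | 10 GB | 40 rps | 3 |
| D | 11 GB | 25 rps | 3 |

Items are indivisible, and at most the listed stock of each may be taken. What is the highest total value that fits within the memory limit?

Best selections within memory 19 and stock limits:
- 1×B + 1×C: memory 17, value 64
- 1×A + 1×B: memory 17, value 55
- 1×B + 1×D: memory 18, value 49
Best: 64 rps.

64 rps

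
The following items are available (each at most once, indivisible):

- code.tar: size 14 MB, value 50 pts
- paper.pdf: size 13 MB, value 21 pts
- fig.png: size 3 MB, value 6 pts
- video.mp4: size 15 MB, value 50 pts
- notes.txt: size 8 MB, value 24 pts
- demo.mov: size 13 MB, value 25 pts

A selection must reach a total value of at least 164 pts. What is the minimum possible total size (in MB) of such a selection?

Subsets with value ≥ 164, sorted by total size:
- code.tar+paper.pdf+video.mp4+notes.txt+demo.mov: size 63, value 170
- code.tar+paper.pdf+fig.png+video.mp4+notes.txt+demo.mov: size 66, value 176
Minimum size: 63 MB.

63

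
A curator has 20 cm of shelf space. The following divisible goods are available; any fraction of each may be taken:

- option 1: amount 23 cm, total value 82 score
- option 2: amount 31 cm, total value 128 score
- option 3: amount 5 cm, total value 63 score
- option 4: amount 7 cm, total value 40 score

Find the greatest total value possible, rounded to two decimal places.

136.03

Take in order of value per unit:
- option 3 (63/5 per unit): all 5 → value 63, running total 63.00
- option 4 (40/7 per unit): all 7 → value 40, running total 103.00
- option 2 (128/31 per unit): 8 of 31 → value 8×128/31 = 33.0323, running total 136.03
Total 136.03.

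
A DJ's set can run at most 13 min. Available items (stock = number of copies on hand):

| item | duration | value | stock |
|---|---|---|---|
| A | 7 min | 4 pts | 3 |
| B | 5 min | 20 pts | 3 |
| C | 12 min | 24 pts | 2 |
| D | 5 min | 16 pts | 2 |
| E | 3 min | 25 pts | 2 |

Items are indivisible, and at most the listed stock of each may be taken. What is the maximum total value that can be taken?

Best selections within duration 13 and stock limits:
- 1×B + 2×E: duration 11, value 70
- 1×D + 2×E: duration 11, value 66
- 2×B + 1×E: duration 13, value 65
Best: 70 pts.

70 pts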